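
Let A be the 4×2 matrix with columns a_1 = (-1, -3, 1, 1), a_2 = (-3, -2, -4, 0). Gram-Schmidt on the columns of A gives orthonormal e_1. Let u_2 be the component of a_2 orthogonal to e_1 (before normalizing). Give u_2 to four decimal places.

u_2 = (-2.5833, -0.7500, -4.4167, -0.4167)

a_1 = (-1, -3, 1, 1); ‖a_1‖ = 3.4641, so e_1 = (-0.2887, -0.8660, 0.2887, 0.2887).
e_1·a_2 = (-0.2887)·(-3) + (-0.8660)·(-2) + 0.2887·(-4) + 0.2887·0 = 1.4434.
u_2 = a_2 − 1.4434·e_1 = (-2.5833, -0.7500, -4.4167, -0.4167).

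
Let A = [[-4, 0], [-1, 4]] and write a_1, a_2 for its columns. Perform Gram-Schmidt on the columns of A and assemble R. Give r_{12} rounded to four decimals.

r_{12} = -0.9701

a_1 = (-4, -1); ‖a_1‖ = 4.1231, so q_1 = (-0.9701, -0.2425).
r_{12} = q_1·a_2 = -0.9701.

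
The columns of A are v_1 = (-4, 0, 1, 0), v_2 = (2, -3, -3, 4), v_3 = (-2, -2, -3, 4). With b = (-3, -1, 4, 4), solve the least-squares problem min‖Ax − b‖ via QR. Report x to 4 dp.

e_1 = v_1/‖v_1‖ = (-4, 0, 1, 0)/4.1231 = (-0.9701, 0.0000, 0.2425, 0.0000).
r_{12} = e_1·v_2 = -2.6679.
u_2 = v_2 + 2.6679·e_1 = (-0.5882, -3.0000, -2.3529, 4.0000).
‖u_2‖ = 5.5572, so e_2 = (-0.1059, -0.5398, -0.4234, 0.7198).
r_{13} = e_1·v_3 = 1.2127; r_{23} = e_2·v_3 = 5.4408.
u_3 = v_3 − 1.2127·e_1 − 5.4408·e_2 = (-0.2476, 0.9371, -0.9905, 0.0838).
‖u_3‖ = 1.3884, so e_3 = (-0.1784, 0.6750, -0.7134, 0.0604).
Qᵀb = (3.8806, 2.0429, -2.7521).
Back-substitute: x_3 = -2.7521/1.3884 = -1.9822.
x_2 = (2.0429 − 5.4408·(-1.9822))/5.5572 = 2.3083.
x_1 = (3.8806 + 2.6679·2.3083 − 1.2127·(-1.9822))/4.1231 = 3.0178.

x = (3.0178, 2.3083, -1.9822)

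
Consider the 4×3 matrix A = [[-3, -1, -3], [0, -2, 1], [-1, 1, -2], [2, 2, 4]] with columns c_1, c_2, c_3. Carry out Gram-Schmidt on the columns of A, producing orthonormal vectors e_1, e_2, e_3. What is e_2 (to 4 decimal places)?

e_2 = (0.1048, -0.7338, 0.5241, 0.4193)

e_1 = c_1/‖c_1‖ = (-3, 0, -1, 2)/3.7417 = (-0.8018, 0.0000, -0.2673, 0.5345).
r_{12} = e_1·c_2 = 1.6036.
u_2 = c_2 − 1.6036·e_1 = (0.2857, -2.0000, 1.4286, 1.1429).
‖u_2‖ = 2.7255, so e_2 = (0.1048, -0.7338, 0.5241, 0.4193).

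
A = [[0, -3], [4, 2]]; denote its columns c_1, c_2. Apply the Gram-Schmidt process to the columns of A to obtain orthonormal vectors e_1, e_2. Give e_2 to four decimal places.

e_2 = (-1.0000, 0.0000)

e_1 = c_1/‖c_1‖ = (0, 4)/4.0000 = (0.0000, 1.0000).
r_{12} = e_1·c_2 = 2.0000.
u_2 = c_2 − 2.0000·e_1 = (-3.0000, 0.0000).
‖u_2‖ = 3.0000, so e_2 = (-1.0000, 0.0000).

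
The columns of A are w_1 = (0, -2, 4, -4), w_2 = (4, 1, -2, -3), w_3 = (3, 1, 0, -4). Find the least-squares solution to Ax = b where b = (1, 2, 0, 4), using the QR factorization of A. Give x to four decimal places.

q_1 = w_1/‖w_1‖ = (0, -2, 4, -4)/6.0000 = (0.0000, -0.3333, 0.6667, -0.6667).
r_{12} = q_1·w_2 = 0.3333.
u_2 = w_2 − 0.3333·q_1 = (4.0000, 1.1111, -2.2222, -2.7778).
‖u_2‖ = 5.4671, so q_2 = (0.7317, 0.2032, -0.4065, -0.5081).
r_{13} = q_1·w_3 = 2.3333; r_{23} = q_2·w_3 = 4.4306.
u_3 = w_3 − 2.3333·q_1 − 4.4306·q_2 = (-0.2416, 0.8773, 0.2454, -0.1933).
‖u_3‖ = 0.9621, so q_3 = (-0.2512, 0.9119, 0.2550, -0.2009).
Qᵀb = (-3.3333, -0.8942, 0.7689).
Back-substitute: x_3 = 0.7689/0.9621 = 0.7992.
x_2 = (-0.8942 − 4.4306·0.7992)/5.4671 = -0.8112.
x_1 = (-3.3333 − 0.3333·(-0.8112) − 2.3333·0.7992)/6.0000 = -0.8213.

x = (-0.8213, -0.8112, 0.7992)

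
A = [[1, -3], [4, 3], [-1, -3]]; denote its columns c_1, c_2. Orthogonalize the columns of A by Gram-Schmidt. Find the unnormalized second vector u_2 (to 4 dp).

u_2 = (-3.6667, 0.3333, -2.3333)

q_1 = c_1/‖c_1‖ = (1, 4, -1)/4.2426 = (0.2357, 0.9428, -0.2357).
r_{12} = q_1·c_2 = 2.8284.
u_2 = c_2 − 2.8284·q_1 = (-3.6667, 0.3333, -2.3333).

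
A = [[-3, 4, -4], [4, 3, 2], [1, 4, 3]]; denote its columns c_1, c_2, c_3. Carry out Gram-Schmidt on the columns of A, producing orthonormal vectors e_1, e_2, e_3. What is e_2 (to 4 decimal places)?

c_1 = (-3, 4, 1); ‖c_1‖ = 5.0990, so e_1 = (-0.5883, 0.7845, 0.1961).
e_1·c_2 = (-0.5883)·4 + 0.7845·3 + 0.1961·4 = 0.7845.
u_2 = c_2 − 0.7845·e_1 = (4.4615, 2.3846, 3.8462).
‖u_2‖ = 6.3549, so e_2 = (0.7021, 0.3752, 0.6052).

e_2 = (0.7021, 0.3752, 0.6052)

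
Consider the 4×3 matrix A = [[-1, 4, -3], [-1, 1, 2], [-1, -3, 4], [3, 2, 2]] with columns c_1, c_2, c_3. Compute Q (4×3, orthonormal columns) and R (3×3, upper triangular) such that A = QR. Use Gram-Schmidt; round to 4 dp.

e_1 = c_1/‖c_1‖ = (-1, -1, -1, 3)/3.4641 = (-0.2887, -0.2887, -0.2887, 0.8660).
r_{12} = e_1·c_2 = 1.1547.
u_2 = c_2 − 1.1547·e_1 = (4.3333, 1.3333, -2.6667, 1.0000).
‖u_2‖ = 5.3541, so e_2 = (0.8093, 0.2490, -0.4981, 0.1868).
r_{13} = e_1·c_3 = 0.8660; r_{23} = e_2·c_3 = -3.5487.
u_3 = c_3 − 0.8660·e_1 + 3.5487·e_2 = (0.1221, 3.1337, 2.4826, 1.9128).
‖u_3‖ = 4.4336, so e_3 = (0.0275, 0.7068, 0.5599, 0.4314).

Q = [[-0.2887, 0.8093, 0.0275], [-0.2887, 0.2490, 0.7068], [-0.2887, -0.4981, 0.5599], [0.8660, 0.1868, 0.4314]], R = [[3.4641, 1.1547, 0.8660], [0.0000, 5.3541, -3.5487], [0.0000, 0.0000, 4.4336]]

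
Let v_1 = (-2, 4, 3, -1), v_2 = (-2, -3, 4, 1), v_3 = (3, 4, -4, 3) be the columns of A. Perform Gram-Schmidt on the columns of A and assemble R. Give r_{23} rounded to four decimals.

v_1 = (-2, 4, 3, -1); ‖v_1‖ = 5.4772, so e_1 = (-0.3651, 0.7303, 0.5477, -0.1826).
e_1·v_2 = (-0.3651)·(-2) + 0.7303·(-3) + 0.5477·4 + (-0.1826)·1 = 0.5477.
u_2 = v_2 − 0.5477·e_1 = (-1.8000, -3.4000, 3.7000, 1.1000).
‖u_2‖ = 5.4498, so e_2 = (-0.3303, -0.6239, 0.6789, 0.2018).
r_{23} = e_2·v_3 = -5.5966.

r_{23} = -5.5966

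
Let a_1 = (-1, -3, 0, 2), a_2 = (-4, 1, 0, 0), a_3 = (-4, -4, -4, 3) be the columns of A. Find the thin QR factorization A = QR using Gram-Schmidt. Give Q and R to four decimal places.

a_1 = (-1, -3, 0, 2); ‖a_1‖ = 3.7417, so q_1 = (-0.2673, -0.8018, 0.0000, 0.5345).
q_1·a_2 = (-0.2673)·(-4) + (-0.8018)·1 + 0.0000·0 + 0.5345·0 = 0.2673.
u_2 = a_2 − 0.2673·q_1 = (-3.9286, 1.2143, 0.0000, -0.1429).
‖u_2‖ = 4.1144, so q_2 = (-0.9548, 0.2951, 0.0000, -0.0347).
q_1·a_3 = (-0.2673)·(-4) + (-0.8018)·(-4) + 0.0000·(-4) + 0.5345·3 = 5.8797; q_2·a_3 = (-0.9548)·(-4) + 0.2951·(-4) + 0.0000·(-4) + (-0.0347)·3 = 2.5346.
u_3 = a_3 − 5.8797·q_1 − 2.5346·q_2 = (-0.0084, -0.0338, -4.0000, -0.0549).
‖u_3‖ = 4.0005, so q_3 = (-0.0021, -0.0084, -0.9999, -0.0137).

Q = [[-0.2673, -0.9548, -0.0021], [-0.8018, 0.2951, -0.0084], [0.0000, 0.0000, -0.9999], [0.5345, -0.0347, -0.0137]], R = [[3.7417, 0.2673, 5.8797], [0.0000, 4.1144, 2.5346], [0.0000, 0.0000, 4.0005]]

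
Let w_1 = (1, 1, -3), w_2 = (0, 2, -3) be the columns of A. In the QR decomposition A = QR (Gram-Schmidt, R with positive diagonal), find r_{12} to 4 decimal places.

q_1 = w_1/‖w_1‖ = (1, 1, -3)/3.3166 = (0.3015, 0.3015, -0.9045).
r_{12} = q_1·w_2 = 3.3166.

r_{12} = 3.3166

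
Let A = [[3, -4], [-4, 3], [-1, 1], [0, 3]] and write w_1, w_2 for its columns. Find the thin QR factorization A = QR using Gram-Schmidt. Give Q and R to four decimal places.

Q = [[0.5883, -0.3369], [-0.7845, -0.2556], [-0.1961, 0.0116], [0.0000, 0.9061]], R = [[5.0990, -4.9029], [0.0000, 3.3108]]

e_1 = w_1/‖w_1‖ = (3, -4, -1, 0)/5.0990 = (0.5883, -0.7845, -0.1961, 0.0000).
r_{12} = e_1·w_2 = -4.9029.
u_2 = w_2 + 4.9029·e_1 = (-1.1154, -0.8462, 0.0385, 3.0000).
‖u_2‖ = 3.3108, so e_2 = (-0.3369, -0.2556, 0.0116, 0.9061).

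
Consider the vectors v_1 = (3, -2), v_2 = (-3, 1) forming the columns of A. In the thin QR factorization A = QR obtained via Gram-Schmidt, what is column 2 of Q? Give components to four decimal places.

e_2 = (-0.5547, -0.8321)

v_1 = (3, -2); ‖v_1‖ = 3.6056, so e_1 = (0.8321, -0.5547).
e_1·v_2 = 0.8321·(-3) + (-0.5547)·1 = -3.0509.
u_2 = v_2 + 3.0509·e_1 = (-0.4615, -0.6923).
‖u_2‖ = 0.8321, so e_2 = (-0.5547, -0.8321).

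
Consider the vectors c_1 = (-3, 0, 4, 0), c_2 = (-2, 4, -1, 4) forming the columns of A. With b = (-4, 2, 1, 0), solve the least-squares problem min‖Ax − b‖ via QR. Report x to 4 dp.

e_1 = c_1/‖c_1‖ = (-3, 0, 4, 0)/5.0000 = (-0.6000, 0.0000, 0.8000, 0.0000).
r_{12} = e_1·c_2 = 0.4000.
u_2 = c_2 − 0.4000·e_1 = (-1.7600, 4.0000, -1.3200, 4.0000).
‖u_2‖ = 6.0696, so e_2 = (-0.2900, 0.6590, -0.2175, 0.6590).
Qᵀb = (3.2000, 2.2604).
Back-substitute: x_2 = 2.2604/6.0696 = 0.3724.
x_1 = (3.2000 − 0.4000·0.3724)/5.0000 = 0.6102.

x = (0.6102, 0.3724)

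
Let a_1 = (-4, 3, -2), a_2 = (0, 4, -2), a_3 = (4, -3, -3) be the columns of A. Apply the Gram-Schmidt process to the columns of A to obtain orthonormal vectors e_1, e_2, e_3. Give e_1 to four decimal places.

a_1 = (-4, 3, -2); ‖a_1‖ = 5.3852, so e_1 = (-0.7428, 0.5571, -0.3714).

e_1 = (-0.7428, 0.5571, -0.3714)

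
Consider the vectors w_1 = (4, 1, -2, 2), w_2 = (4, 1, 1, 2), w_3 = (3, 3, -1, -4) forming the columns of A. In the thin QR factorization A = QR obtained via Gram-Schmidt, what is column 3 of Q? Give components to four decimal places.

w_1 = (4, 1, -2, 2); ‖w_1‖ = 5.0000, so e_1 = (0.8000, 0.2000, -0.4000, 0.4000).
e_1·w_2 = 0.8000·4 + 0.2000·1 + (-0.4000)·1 + 0.4000·2 = 3.8000.
u_2 = w_2 − 3.8000·e_1 = (0.9600, 0.2400, 2.5200, 0.4800).
‖u_2‖ = 2.7495, so e_2 = (0.3491, 0.0873, 0.9165, 0.1746).
e_1·w_3 = 0.8000·3 + 0.2000·3 + (-0.4000)·(-1) + 0.4000·(-4) = 1.8000; e_2·w_3 = 0.3491·3 + 0.0873·3 + 0.9165·(-1) + 0.1746·(-4) = -0.3055.
u_3 = w_3 − 1.8000·e_1 + 0.3055·e_2 = (1.6667, 2.6667, 0.0000, -4.6667).
‖u_3‖ = 5.6273, so e_3 = (0.2962, 0.4739, 0.0000, -0.8293).

e_3 = (0.2962, 0.4739, 0.0000, -0.8293)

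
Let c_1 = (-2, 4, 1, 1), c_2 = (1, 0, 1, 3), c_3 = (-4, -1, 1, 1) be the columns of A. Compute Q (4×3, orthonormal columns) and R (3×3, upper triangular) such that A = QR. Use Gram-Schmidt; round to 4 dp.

e_1 = c_1/‖c_1‖ = (-2, 4, 1, 1)/4.6904 = (-0.4264, 0.8528, 0.2132, 0.2132).
r_{12} = e_1·c_2 = 0.4264.
u_2 = c_2 − 0.4264·e_1 = (1.1818, -0.3636, 0.9091, 2.9091).
‖u_2‖ = 3.2891, so e_2 = (0.3593, -0.1106, 0.2764, 0.8845).
r_{13} = e_1·c_3 = 1.2792; r_{23} = e_2·c_3 = -0.1658.
u_3 = c_3 − 1.2792·e_1 + 0.1658·e_2 = (-3.3950, -2.1092, 0.7731, 0.8739).
‖u_3‖ = 4.1637, so e_3 = (-0.8154, -0.5066, 0.1857, 0.2099).

Q = [[-0.4264, 0.3593, -0.8154], [0.8528, -0.1106, -0.5066], [0.2132, 0.2764, 0.1857], [0.2132, 0.8845, 0.2099]], R = [[4.6904, 0.4264, 1.2792], [0.0000, 3.2891, -0.1658], [0.0000, 0.0000, 4.1637]]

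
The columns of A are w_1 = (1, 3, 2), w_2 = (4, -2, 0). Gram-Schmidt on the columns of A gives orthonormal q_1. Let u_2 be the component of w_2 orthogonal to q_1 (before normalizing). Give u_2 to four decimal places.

q_1 = w_1/‖w_1‖ = (1, 3, 2)/3.7417 = (0.2673, 0.8018, 0.5345).
r_{12} = q_1·w_2 = -0.5345.
u_2 = w_2 + 0.5345·q_1 = (4.1429, -1.5714, 0.2857).

u_2 = (4.1429, -1.5714, 0.2857)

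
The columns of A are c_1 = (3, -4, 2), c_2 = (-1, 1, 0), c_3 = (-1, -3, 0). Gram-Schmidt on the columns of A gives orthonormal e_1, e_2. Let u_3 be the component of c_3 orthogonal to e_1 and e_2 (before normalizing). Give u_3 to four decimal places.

c_1 = (3, -4, 2); ‖c_1‖ = 5.3852, so e_1 = (0.5571, -0.7428, 0.3714).
e_1·c_2 = 0.5571·(-1) + (-0.7428)·1 + 0.3714·0 = -1.2999.
u_2 = c_2 + 1.2999·e_1 = (-0.2759, 0.0345, 0.4828).
‖u_2‖ = 0.5571, so e_2 = (-0.4952, 0.0619, 0.8666).
e_1·c_3 = 0.5571·(-1) + (-0.7428)·(-3) + 0.3714·0 = 1.6713; e_2·c_3 = (-0.4952)·(-1) + 0.0619·(-3) + 0.8666·0 = 0.3095.
u_3 = c_3 − 1.6713·e_1 − 0.3095·e_2 = (-1.7778, -1.7778, -0.8889).

u_3 = (-1.7778, -1.7778, -0.8889)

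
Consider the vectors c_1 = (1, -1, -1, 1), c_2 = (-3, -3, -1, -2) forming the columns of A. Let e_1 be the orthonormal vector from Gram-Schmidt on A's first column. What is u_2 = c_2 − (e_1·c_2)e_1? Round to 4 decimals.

e_1 = c_1/‖c_1‖ = (1, -1, -1, 1)/2.0000 = (0.5000, -0.5000, -0.5000, 0.5000).
r_{12} = e_1·c_2 = -0.5000.
u_2 = c_2 + 0.5000·e_1 = (-2.7500, -3.2500, -1.2500, -1.7500).

u_2 = (-2.7500, -3.2500, -1.2500, -1.7500)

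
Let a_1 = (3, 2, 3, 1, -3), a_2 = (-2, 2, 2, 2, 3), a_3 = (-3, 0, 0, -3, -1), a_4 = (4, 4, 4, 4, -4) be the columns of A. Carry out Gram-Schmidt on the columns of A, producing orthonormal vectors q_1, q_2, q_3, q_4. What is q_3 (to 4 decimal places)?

q_3 = (-0.6083, 0.2266, 0.3008, -0.6007, -0.3567)

a_1 = (3, 2, 3, 1, -3); ‖a_1‖ = 5.6569, so q_1 = (0.5303, 0.3536, 0.5303, 0.1768, -0.5303).
q_1·a_2 = 0.5303·(-2) + 0.3536·2 + 0.5303·2 + 0.1768·2 + (-0.5303)·3 = -0.5303.
u_2 = a_2 + 0.5303·q_1 = (-1.7188, 2.1875, 2.2812, 2.0938, 2.7188).
‖u_2‖ = 4.9718, so q_2 = (-0.3457, 0.4400, 0.4588, 0.4211, 0.5468).
q_1·a_3 = 0.5303·(-3) + 0.3536·0 + 0.5303·0 + 0.1768·(-3) + (-0.5303)·(-1) = -1.5910; q_2·a_3 = (-0.3457)·(-3) + 0.4400·0 + 0.4588·0 + 0.4211·(-3) + 0.5468·(-1) = -0.7731.
u_3 = a_3 + 1.5910·q_1 + 0.7731·q_2 = (-2.4235, 0.9027, 1.1985, -2.3932, -1.4210).
‖u_3‖ = 3.9838, so q_3 = (-0.6083, 0.2266, 0.3008, -0.6007, -0.3567).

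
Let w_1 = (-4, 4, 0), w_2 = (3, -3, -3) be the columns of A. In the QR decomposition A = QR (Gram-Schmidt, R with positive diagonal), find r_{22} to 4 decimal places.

r_{22} = 3.0000

w_1 = (-4, 4, 0); ‖w_1‖ = 5.6569, so q_1 = (-0.7071, 0.7071, 0.0000).
q_1·w_2 = (-0.7071)·3 + 0.7071·(-3) + 0.0000·(-3) = -4.2426.
u_2 = w_2 + 4.2426·q_1 = (0.0000, 0.0000, -3.0000).
r_{22} = ‖u_2‖ = 3.0000.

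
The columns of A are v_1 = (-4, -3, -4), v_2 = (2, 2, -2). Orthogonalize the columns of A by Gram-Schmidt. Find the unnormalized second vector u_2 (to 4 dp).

u_2 = (1.4146, 1.5610, -2.5854)

v_1 = (-4, -3, -4); ‖v_1‖ = 6.4031, so e_1 = (-0.6247, -0.4685, -0.6247).
e_1·v_2 = (-0.6247)·2 + (-0.4685)·2 + (-0.6247)·(-2) = -0.9370.
u_2 = v_2 + 0.9370·e_1 = (1.4146, 1.5610, -2.5854).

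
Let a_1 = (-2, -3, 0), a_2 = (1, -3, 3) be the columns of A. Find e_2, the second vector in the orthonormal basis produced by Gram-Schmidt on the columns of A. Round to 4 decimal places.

e_1 = a_1/‖a_1‖ = (-2, -3, 0)/3.6056 = (-0.5547, -0.8321, 0.0000).
r_{12} = e_1·a_2 = 1.9415.
u_2 = a_2 − 1.9415·e_1 = (2.0769, -1.3846, 3.0000).
‖u_2‖ = 3.9027, so e_2 = (0.5322, -0.3548, 0.7687).

e_2 = (0.5322, -0.3548, 0.7687)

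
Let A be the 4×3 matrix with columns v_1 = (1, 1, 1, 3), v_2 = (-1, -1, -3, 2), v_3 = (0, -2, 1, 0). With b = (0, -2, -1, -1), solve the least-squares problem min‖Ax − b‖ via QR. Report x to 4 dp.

q_1 = v_1/‖v_1‖ = (1, 1, 1, 3)/3.4641 = (0.2887, 0.2887, 0.2887, 0.8660).
r_{12} = q_1·v_2 = 0.2887.
u_2 = v_2 − 0.2887·q_1 = (-1.0833, -1.0833, -3.0833, 1.7500).
‖u_2‖ = 3.8622, so q_2 = (-0.2805, -0.2805, -0.7983, 0.4531).
r_{13} = q_1·v_3 = -0.2887; r_{23} = q_2·v_3 = -0.2373.
u_3 = v_3 + 0.2887·q_1 + 0.2373·q_2 = (0.0168, -1.9832, 0.8939, 0.3575).
‖u_3‖ = 2.2046, so q_3 = (0.0076, -0.8996, 0.4054, 0.1622).
Qᵀb = (-1.7321, 0.9062, 1.2315).
Back-substitute: x_3 = 1.2315/2.2046 = 0.5586.
x_2 = (0.9062 + 0.2373·0.5586)/3.8622 = 0.2690.
x_1 = (-1.7321 − 0.2887·0.2690 + 0.2887·0.5586)/3.4641 = -0.4759.

x = (-0.4759, 0.2690, 0.5586)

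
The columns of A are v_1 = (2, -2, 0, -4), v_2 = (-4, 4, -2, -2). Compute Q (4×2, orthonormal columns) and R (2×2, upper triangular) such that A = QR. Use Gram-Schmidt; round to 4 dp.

Q = [[0.4082, -0.5455], [-0.4082, 0.5455], [0.0000, -0.3273], [-0.8165, -0.5455]], R = [[4.8990, -1.6330], [0.0000, 6.1101]]

v_1 = (2, -2, 0, -4); ‖v_1‖ = 4.8990, so e_1 = (0.4082, -0.4082, 0.0000, -0.8165).
e_1·v_2 = 0.4082·(-4) + (-0.4082)·4 + 0.0000·(-2) + (-0.8165)·(-2) = -1.6330.
u_2 = v_2 + 1.6330·e_1 = (-3.3333, 3.3333, -2.0000, -3.3333).
‖u_2‖ = 6.1101, so e_2 = (-0.5455, 0.5455, -0.3273, -0.5455).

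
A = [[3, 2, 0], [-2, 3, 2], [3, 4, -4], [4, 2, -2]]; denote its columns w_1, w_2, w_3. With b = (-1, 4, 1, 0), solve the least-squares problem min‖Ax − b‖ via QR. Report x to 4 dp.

e_1 = w_1/‖w_1‖ = (3, -2, 3, 4)/6.1644 = (0.4867, -0.3244, 0.4867, 0.6489).
r_{12} = e_1·w_2 = 3.2444.
u_2 = w_2 − 3.2444·e_1 = (0.4211, 4.0526, 2.4211, -0.1053).
‖u_2‖ = 4.7406, so e_2 = (0.0888, 0.8549, 0.5107, -0.0222).
r_{13} = e_1·w_3 = -3.8933; r_{23} = e_2·w_3 = -0.2887.
u_3 = w_3 + 3.8933·e_1 + 0.2887·e_2 = (1.9204, 0.9836, -1.9578, 0.5199).
‖u_3‖ = 2.9595, so e_3 = (0.6489, 0.3324, -0.6615, 0.1757).
Qᵀb = (-1.2978, 3.8414, 0.0190).
Back-substitute: x_3 = 0.0190/2.9595 = 0.0064.
x_2 = (3.8414 + 0.2887·0.0064)/4.7406 = 0.8107.
x_1 = (-1.2978 − 3.2444·0.8107 + 3.8933·0.0064)/6.1644 = -0.6332.

x = (-0.6332, 0.8107, 0.0064)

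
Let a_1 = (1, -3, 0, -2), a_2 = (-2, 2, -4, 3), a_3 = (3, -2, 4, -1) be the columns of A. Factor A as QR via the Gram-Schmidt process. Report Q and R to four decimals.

Q = [[0.2673, -0.2294, 0.6106], [-0.8018, -0.2294, -0.2845], [0.0000, -0.9177, 0.1015], [-0.5345, 0.2294, 0.7320]], R = [[3.7417, -3.7417, 2.9399], [0.0000, 4.3589, -4.1295], [0.0000, 0.0000, 2.0747]]

a_1 = (1, -3, 0, -2); ‖a_1‖ = 3.7417, so q_1 = (0.2673, -0.8018, 0.0000, -0.5345).
q_1·a_2 = 0.2673·(-2) + (-0.8018)·2 + 0.0000·(-4) + (-0.5345)·3 = -3.7417.
u_2 = a_2 + 3.7417·q_1 = (-1.0000, -1.0000, -4.0000, 1.0000).
‖u_2‖ = 4.3589, so q_2 = (-0.2294, -0.2294, -0.9177, 0.2294).
q_1·a_3 = 0.2673·3 + (-0.8018)·(-2) + 0.0000·4 + (-0.5345)·(-1) = 2.9399; q_2·a_3 = (-0.2294)·3 + (-0.2294)·(-2) + (-0.9177)·4 + 0.2294·(-1) = -4.1295.
u_3 = a_3 − 2.9399·q_1 + 4.1295·q_2 = (1.2669, -0.5902, 0.2105, 1.5188).
‖u_3‖ = 2.0747, so q_3 = (0.6106, -0.2845, 0.1015, 0.7320).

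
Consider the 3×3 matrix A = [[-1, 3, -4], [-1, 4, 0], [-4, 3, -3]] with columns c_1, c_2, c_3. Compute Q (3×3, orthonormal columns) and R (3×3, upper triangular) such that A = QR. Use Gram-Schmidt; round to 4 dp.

c_1 = (-1, -1, -4); ‖c_1‖ = 4.2426, so e_1 = (-0.2357, -0.2357, -0.9428).
e_1·c_2 = (-0.2357)·3 + (-0.2357)·4 + (-0.9428)·3 = -4.4783.
u_2 = c_2 + 4.4783·e_1 = (1.9444, 2.9444, -1.2222).
‖u_2‖ = 3.7342, so e_2 = (0.5207, 0.7885, -0.3273).
e_1·c_3 = (-0.2357)·(-4) + (-0.2357)·0 + (-0.9428)·(-3) = 3.7712; e_2·c_3 = 0.5207·(-4) + 0.7885·0 + (-0.3273)·(-3) = -1.1009.
u_3 = c_3 − 3.7712·e_1 + 1.1009·e_2 = (-2.5378, 1.7570, 0.1952).
‖u_3‖ = 3.0929, so e_3 = (-0.8206, 0.5681, 0.0631).

Q = [[-0.2357, 0.5207, -0.8206], [-0.2357, 0.7885, 0.5681], [-0.9428, -0.3273, 0.0631]], R = [[4.2426, -4.4783, 3.7712], [0.0000, 3.7342, -1.1009], [0.0000, 0.0000, 3.0929]]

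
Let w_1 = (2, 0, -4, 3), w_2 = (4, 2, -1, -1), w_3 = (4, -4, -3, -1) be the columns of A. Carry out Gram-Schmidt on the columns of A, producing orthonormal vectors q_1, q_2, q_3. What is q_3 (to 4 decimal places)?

q_3 = (0.3019, -0.8627, -0.1358, -0.3823)

w_1 = (2, 0, -4, 3); ‖w_1‖ = 5.3852, so q_1 = (0.3714, 0.0000, -0.7428, 0.5571).
q_1·w_2 = 0.3714·4 + 0.0000·2 + (-0.7428)·(-1) + 0.5571·(-1) = 1.6713.
u_2 = w_2 − 1.6713·q_1 = (3.3793, 2.0000, 0.2414, -1.9310).
‖u_2‖ = 4.3826, so q_2 = (0.7711, 0.4564, 0.0551, -0.4406).
q_1·w_3 = 0.3714·4 + 0.0000·(-4) + (-0.7428)·(-3) + 0.5571·(-1) = 3.1568; q_2·w_3 = 0.7711·4 + 0.4564·(-4) + 0.0551·(-3) + (-0.4406)·(-1) = 1.5343.
u_3 = w_3 − 3.1568·q_1 − 1.5343·q_2 = (1.6445, -4.7002, -0.7397, -2.0826).
‖u_3‖ = 5.4480, so q_3 = (0.3019, -0.8627, -0.1358, -0.3823).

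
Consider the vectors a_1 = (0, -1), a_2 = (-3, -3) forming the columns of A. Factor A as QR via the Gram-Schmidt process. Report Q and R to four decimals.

Q = [[0.0000, -1.0000], [-1.0000, 0.0000]], R = [[1.0000, 3.0000], [0.0000, 3.0000]]

q_1 = a_1/‖a_1‖ = (0, -1)/1.0000 = (0.0000, -1.0000).
r_{12} = q_1·a_2 = 3.0000.
u_2 = a_2 − 3.0000·q_1 = (-3.0000, 0.0000).
‖u_2‖ = 3.0000, so q_2 = (-1.0000, 0.0000).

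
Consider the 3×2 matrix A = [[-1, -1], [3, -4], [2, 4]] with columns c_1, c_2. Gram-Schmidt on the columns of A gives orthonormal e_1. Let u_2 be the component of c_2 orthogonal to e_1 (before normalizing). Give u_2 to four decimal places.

u_2 = (-1.2143, -3.3571, 4.4286)

c_1 = (-1, 3, 2); ‖c_1‖ = 3.7417, so e_1 = (-0.2673, 0.8018, 0.5345).
e_1·c_2 = (-0.2673)·(-1) + 0.8018·(-4) + 0.5345·4 = -0.8018.
u_2 = c_2 + 0.8018·e_1 = (-1.2143, -3.3571, 4.4286).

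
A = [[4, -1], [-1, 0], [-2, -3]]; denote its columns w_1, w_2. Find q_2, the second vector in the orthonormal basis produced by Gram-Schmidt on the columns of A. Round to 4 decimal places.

q_2 = (-0.4409, 0.0304, -0.8970)

q_1 = w_1/‖w_1‖ = (4, -1, -2)/4.5826 = (0.8729, -0.2182, -0.4364).
r_{12} = q_1·w_2 = 0.4364.
u_2 = w_2 − 0.4364·q_1 = (-1.3810, 0.0952, -2.8095).
‖u_2‖ = 3.1320, so q_2 = (-0.4409, 0.0304, -0.8970).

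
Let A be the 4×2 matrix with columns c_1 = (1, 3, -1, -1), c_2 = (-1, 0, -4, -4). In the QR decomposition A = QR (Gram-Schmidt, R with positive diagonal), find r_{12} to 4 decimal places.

r_{12} = 2.0207

c_1 = (1, 3, -1, -1); ‖c_1‖ = 3.4641, so q_1 = (0.2887, 0.8660, -0.2887, -0.2887).
r_{12} = q_1·c_2 = 2.0207.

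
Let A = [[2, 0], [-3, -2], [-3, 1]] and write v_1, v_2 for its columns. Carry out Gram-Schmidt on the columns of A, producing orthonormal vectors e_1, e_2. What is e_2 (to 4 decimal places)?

e_2 = (-0.1273, -0.7425, 0.6576)

e_1 = v_1/‖v_1‖ = (2, -3, -3)/4.6904 = (0.4264, -0.6396, -0.6396).
r_{12} = e_1·v_2 = 0.6396.
u_2 = v_2 − 0.6396·e_1 = (-0.2727, -1.5909, 1.4091).
‖u_2‖ = 2.1426, so e_2 = (-0.1273, -0.7425, 0.6576).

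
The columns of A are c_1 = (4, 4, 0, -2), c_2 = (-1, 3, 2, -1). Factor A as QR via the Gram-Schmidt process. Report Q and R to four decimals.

Q = [[0.6667, -0.6039], [0.6667, 0.5403], [0.0000, 0.5721], [-0.3333, -0.1271]], R = [[6.0000, 1.6667], [0.0000, 3.4960]]

c_1 = (4, 4, 0, -2); ‖c_1‖ = 6.0000, so e_1 = (0.6667, 0.6667, 0.0000, -0.3333).
e_1·c_2 = 0.6667·(-1) + 0.6667·3 + 0.0000·2 + (-0.3333)·(-1) = 1.6667.
u_2 = c_2 − 1.6667·e_1 = (-2.1111, 1.8889, 2.0000, -0.4444).
‖u_2‖ = 3.4960, so e_2 = (-0.6039, 0.5403, 0.5721, -0.1271).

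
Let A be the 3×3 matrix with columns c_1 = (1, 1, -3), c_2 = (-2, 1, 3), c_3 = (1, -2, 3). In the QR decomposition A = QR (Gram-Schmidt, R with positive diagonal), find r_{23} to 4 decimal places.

r_{23} = -1.8464

e_1 = c_1/‖c_1‖ = (1, 1, -3)/3.3166 = (0.3015, 0.3015, -0.9045).
r_{12} = e_1·c_2 = -3.0151.
u_2 = c_2 + 3.0151·e_1 = (-1.0909, 1.9091, 0.2727).
‖u_2‖ = 2.2156, so e_2 = (-0.4924, 0.8616, 0.1231).
r_{23} = e_2·c_3 = -1.8464.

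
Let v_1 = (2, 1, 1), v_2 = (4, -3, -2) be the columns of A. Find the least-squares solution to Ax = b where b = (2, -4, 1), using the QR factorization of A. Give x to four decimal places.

x = (-0.1515, 0.6364)

v_1 = (2, 1, 1); ‖v_1‖ = 2.4495, so q_1 = (0.8165, 0.4082, 0.4082).
q_1·v_2 = 0.8165·4 + 0.4082·(-3) + 0.4082·(-2) = 1.2247.
u_2 = v_2 − 1.2247·q_1 = (3.0000, -3.5000, -2.5000).
‖u_2‖ = 5.2440, so q_2 = (0.5721, -0.6674, -0.4767).
Qᵀb = (0.4082, 3.3371).
Back-substitute: x_2 = 3.3371/5.2440 = 0.6364.
x_1 = (0.4082 − 1.2247·0.6364)/2.4495 = -0.1515.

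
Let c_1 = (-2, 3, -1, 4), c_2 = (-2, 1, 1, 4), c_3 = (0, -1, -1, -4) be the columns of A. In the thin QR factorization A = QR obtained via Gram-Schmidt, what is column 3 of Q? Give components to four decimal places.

e_1 = c_1/‖c_1‖ = (-2, 3, -1, 4)/5.4772 = (-0.3651, 0.5477, -0.1826, 0.7303).
r_{12} = e_1·c_2 = 4.0166.
u_2 = c_2 − 4.0166·e_1 = (-0.5333, -1.2000, 1.7333, 1.0667).
‖u_2‖ = 2.4221, so e_2 = (-0.2202, -0.4954, 0.7156, 0.4404).
r_{13} = e_1·c_3 = -3.2863; r_{23} = e_2·c_3 = -1.9817.
u_3 = c_3 + 3.2863·e_1 + 1.9817·e_2 = (-1.6364, -0.1818, -0.1818, -0.7273).
‖u_3‖ = 1.8091, so e_3 = (-0.9045, -0.1005, -0.1005, -0.4020).

e_3 = (-0.9045, -0.1005, -0.1005, -0.4020)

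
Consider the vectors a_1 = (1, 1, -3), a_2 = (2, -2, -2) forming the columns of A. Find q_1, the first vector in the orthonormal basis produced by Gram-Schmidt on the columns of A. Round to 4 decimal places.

q_1 = (0.3015, 0.3015, -0.9045)

a_1 = (1, 1, -3); ‖a_1‖ = 3.3166, so q_1 = (0.3015, 0.3015, -0.9045).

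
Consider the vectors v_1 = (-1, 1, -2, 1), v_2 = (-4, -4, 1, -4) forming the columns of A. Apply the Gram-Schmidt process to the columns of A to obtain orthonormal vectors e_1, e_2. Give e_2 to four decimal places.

e_2 = (-0.7334, -0.4746, -0.1079, -0.4746)

v_1 = (-1, 1, -2, 1); ‖v_1‖ = 2.6458, so e_1 = (-0.3780, 0.3780, -0.7559, 0.3780).
e_1·v_2 = (-0.3780)·(-4) + 0.3780·(-4) + (-0.7559)·1 + 0.3780·(-4) = -2.2678.
u_2 = v_2 + 2.2678·e_1 = (-4.8571, -3.1429, -0.7143, -3.1429).
‖u_2‖ = 6.6225, so e_2 = (-0.7334, -0.4746, -0.1079, -0.4746).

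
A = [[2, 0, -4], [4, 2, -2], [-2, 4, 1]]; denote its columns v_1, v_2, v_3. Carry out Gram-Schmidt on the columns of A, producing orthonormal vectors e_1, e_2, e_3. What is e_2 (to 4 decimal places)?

e_2 = (0.0000, 0.4472, 0.8944)

e_1 = v_1/‖v_1‖ = (2, 4, -2)/4.8990 = (0.4082, 0.8165, -0.4082).
r_{12} = e_1·v_2 = 0.0000.
u_2 = v_2 + 0.0000·e_1 = (0.0000, 2.0000, 4.0000).
‖u_2‖ = 4.4721, so e_2 = (0.0000, 0.4472, 0.8944).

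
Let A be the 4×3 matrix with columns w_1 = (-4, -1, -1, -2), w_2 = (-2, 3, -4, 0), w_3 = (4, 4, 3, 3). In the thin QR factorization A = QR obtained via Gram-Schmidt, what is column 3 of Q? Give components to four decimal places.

e_1 = w_1/‖w_1‖ = (-4, -1, -1, -2)/4.6904 = (-0.8528, -0.2132, -0.2132, -0.4264).
r_{12} = e_1·w_2 = 1.9188.
u_2 = w_2 − 1.9188·e_1 = (-0.3636, 3.4091, -3.5909, 0.8182).
‖u_2‖ = 5.0317, so e_2 = (-0.0723, 0.6775, -0.7137, 0.1626).
r_{13} = e_1·w_3 = -6.1828; r_{23} = e_2·w_3 = 0.7679.
u_3 = w_3 + 6.1828·e_1 − 0.7679·e_2 = (-1.2172, 2.1616, 2.2298, 0.2388).
‖u_3‖ = 3.3441, so e_3 = (-0.3640, 0.6464, 0.6668, 0.0714).

e_3 = (-0.3640, 0.6464, 0.6668, 0.0714)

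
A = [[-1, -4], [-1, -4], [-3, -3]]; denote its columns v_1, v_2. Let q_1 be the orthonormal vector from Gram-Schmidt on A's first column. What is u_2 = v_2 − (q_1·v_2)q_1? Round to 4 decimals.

u_2 = (-2.4545, -2.4545, 1.6364)

q_1 = v_1/‖v_1‖ = (-1, -1, -3)/3.3166 = (-0.3015, -0.3015, -0.9045).
r_{12} = q_1·v_2 = 5.1257.
u_2 = v_2 − 5.1257·q_1 = (-2.4545, -2.4545, 1.6364).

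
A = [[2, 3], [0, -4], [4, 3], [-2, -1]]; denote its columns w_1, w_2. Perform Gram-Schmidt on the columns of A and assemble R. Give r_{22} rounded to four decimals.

r_{22} = 4.2817

w_1 = (2, 0, 4, -2); ‖w_1‖ = 4.8990, so q_1 = (0.4082, 0.0000, 0.8165, -0.4082).
q_1·w_2 = 0.4082·3 + 0.0000·(-4) + 0.8165·3 + (-0.4082)·(-1) = 4.0825.
u_2 = w_2 − 4.0825·q_1 = (1.3333, -4.0000, -0.3333, 0.6667).
r_{22} = ‖u_2‖ = 4.2817.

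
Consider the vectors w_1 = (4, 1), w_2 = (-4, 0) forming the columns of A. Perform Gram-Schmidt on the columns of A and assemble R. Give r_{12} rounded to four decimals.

w_1 = (4, 1); ‖w_1‖ = 4.1231, so q_1 = (0.9701, 0.2425).
r_{12} = q_1·w_2 = -3.8806.

r_{12} = -3.8806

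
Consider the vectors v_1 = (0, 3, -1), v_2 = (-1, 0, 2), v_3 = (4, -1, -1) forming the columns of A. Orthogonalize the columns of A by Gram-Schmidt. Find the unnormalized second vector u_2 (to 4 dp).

u_2 = (-1.0000, 0.6000, 1.8000)

v_1 = (0, 3, -1); ‖v_1‖ = 3.1623, so q_1 = (0.0000, 0.9487, -0.3162).
q_1·v_2 = 0.0000·(-1) + 0.9487·0 + (-0.3162)·2 = -0.6325.
u_2 = v_2 + 0.6325·q_1 = (-1.0000, 0.6000, 1.8000).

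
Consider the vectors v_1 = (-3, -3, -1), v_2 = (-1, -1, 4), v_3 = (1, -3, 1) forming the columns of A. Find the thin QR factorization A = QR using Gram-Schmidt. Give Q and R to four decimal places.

Q = [[-0.6882, -0.1622, 0.7071], [-0.6882, -0.1622, -0.7071], [-0.2294, 0.9733, 0.0000]], R = [[4.3589, 0.4588, 1.1471], [0.0000, 4.2178, 1.2978], [0.0000, 0.0000, 2.8284]]

v_1 = (-3, -3, -1); ‖v_1‖ = 4.3589, so q_1 = (-0.6882, -0.6882, -0.2294).
q_1·v_2 = (-0.6882)·(-1) + (-0.6882)·(-1) + (-0.2294)·4 = 0.4588.
u_2 = v_2 − 0.4588·q_1 = (-0.6842, -0.6842, 4.1053).
‖u_2‖ = 4.2178, so q_2 = (-0.1622, -0.1622, 0.9733).
q_1·v_3 = (-0.6882)·1 + (-0.6882)·(-3) + (-0.2294)·1 = 1.1471; q_2·v_3 = (-0.1622)·1 + (-0.1622)·(-3) + 0.9733·1 = 1.2978.
u_3 = v_3 − 1.1471·q_1 − 1.2978·q_2 = (2.0000, -2.0000, 0.0000).
‖u_3‖ = 2.8284, so q_3 = (0.7071, -0.7071, 0.0000).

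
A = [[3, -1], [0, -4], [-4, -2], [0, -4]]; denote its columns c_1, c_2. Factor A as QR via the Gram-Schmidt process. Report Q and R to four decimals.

c_1 = (3, 0, -4, 0); ‖c_1‖ = 5.0000, so e_1 = (0.6000, 0.0000, -0.8000, 0.0000).
e_1·c_2 = 0.6000·(-1) + 0.0000·(-4) + (-0.8000)·(-2) + 0.0000·(-4) = 1.0000.
u_2 = c_2 − 1.0000·e_1 = (-1.6000, -4.0000, -1.2000, -4.0000).
‖u_2‖ = 6.0000, so e_2 = (-0.2667, -0.6667, -0.2000, -0.6667).

Q = [[0.6000, -0.2667], [0.0000, -0.6667], [-0.8000, -0.2000], [0.0000, -0.6667]], R = [[5.0000, 1.0000], [0.0000, 6.0000]]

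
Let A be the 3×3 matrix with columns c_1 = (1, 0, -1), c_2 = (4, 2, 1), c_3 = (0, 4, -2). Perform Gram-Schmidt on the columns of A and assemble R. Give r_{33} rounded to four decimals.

r_{33} = 4.1779

e_1 = c_1/‖c_1‖ = (1, 0, -1)/1.4142 = (0.7071, 0.0000, -0.7071).
r_{12} = e_1·c_2 = 2.1213.
u_2 = c_2 − 2.1213·e_1 = (2.5000, 2.0000, 2.5000).
‖u_2‖ = 4.0620, so e_2 = (0.6155, 0.4924, 0.6155).
r_{13} = e_1·c_3 = 1.4142; r_{23} = e_2·c_3 = 0.7385.
u_3 = c_3 − 1.4142·e_1 − 0.7385·e_2 = (-1.4545, 3.6364, -1.4545).
r_{33} = ‖u_3‖ = 4.1779.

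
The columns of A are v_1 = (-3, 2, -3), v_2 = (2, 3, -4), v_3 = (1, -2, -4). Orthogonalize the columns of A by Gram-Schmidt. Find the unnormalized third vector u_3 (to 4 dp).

e_1 = v_1/‖v_1‖ = (-3, 2, -3)/4.6904 = (-0.6396, 0.4264, -0.6396).
r_{12} = e_1·v_2 = 2.5584.
u_2 = v_2 − 2.5584·e_1 = (3.6364, 1.9091, -2.3636).
‖u_2‖ = 4.7386, so e_2 = (0.7674, 0.4029, -0.4988).
r_{13} = e_1·v_3 = 1.0660; r_{23} = e_2·v_3 = 1.9568.
u_3 = v_3 − 1.0660·e_1 − 1.9568·e_2 = (0.1802, -3.2429, -2.3421).

u_3 = (0.1802, -3.2429, -2.3421)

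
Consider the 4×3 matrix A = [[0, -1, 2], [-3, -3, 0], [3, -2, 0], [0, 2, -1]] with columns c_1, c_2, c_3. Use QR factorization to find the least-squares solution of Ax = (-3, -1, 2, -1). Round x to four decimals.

x = (0.5641, -0.3846, -1.3077)

c_1 = (0, -3, 3, 0); ‖c_1‖ = 4.2426, so q_1 = (0.0000, -0.7071, 0.7071, 0.0000).
q_1·c_2 = 0.0000·(-1) + (-0.7071)·(-3) + 0.7071·(-2) + 0.0000·2 = 0.7071.
u_2 = c_2 − 0.7071·q_1 = (-1.0000, -2.5000, -2.5000, 2.0000).
‖u_2‖ = 4.1833, so q_2 = (-0.2390, -0.5976, -0.5976, 0.4781).
q_1·c_3 = 0.0000·2 + (-0.7071)·0 + 0.7071·0 + 0.0000·(-1) = 0.0000; q_2·c_3 = (-0.2390)·2 + (-0.5976)·0 + (-0.5976)·0 + 0.4781·(-1) = -0.9562.
u_3 = c_3 + 0.0000·q_1 + 0.9562·q_2 = (1.7714, -0.5714, -0.5714, -0.5429).
‖u_3‖ = 2.0213, so q_3 = (0.8764, -0.2827, -0.2827, -0.2686).
Qᵀb = (2.1213, -0.3586, -2.6433).
Back-substitute: x_3 = -2.6433/2.0213 = -1.3077.
x_2 = (-0.3586 + 0.9562·(-1.3077))/4.1833 = -0.3846.
x_1 = (2.1213 − 0.7071·(-0.3846) + 0.0000·(-1.3077))/4.2426 = 0.5641.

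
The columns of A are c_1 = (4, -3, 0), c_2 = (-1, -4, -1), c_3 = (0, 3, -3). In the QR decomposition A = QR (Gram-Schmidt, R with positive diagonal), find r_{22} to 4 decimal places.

q_1 = c_1/‖c_1‖ = (4, -3, 0)/5.0000 = (0.8000, -0.6000, 0.0000).
r_{12} = q_1·c_2 = 1.6000.
u_2 = c_2 − 1.6000·q_1 = (-2.2800, -3.0400, -1.0000).
r_{22} = ‖u_2‖ = 3.9294.

r_{22} = 3.9294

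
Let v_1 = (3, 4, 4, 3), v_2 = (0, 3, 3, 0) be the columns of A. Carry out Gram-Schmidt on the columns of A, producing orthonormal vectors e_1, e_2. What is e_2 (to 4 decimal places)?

e_2 = (-0.5657, 0.4243, 0.4243, -0.5657)

v_1 = (3, 4, 4, 3); ‖v_1‖ = 7.0711, so e_1 = (0.4243, 0.5657, 0.5657, 0.4243).
e_1·v_2 = 0.4243·0 + 0.5657·3 + 0.5657·3 + 0.4243·0 = 3.3941.
u_2 = v_2 − 3.3941·e_1 = (-1.4400, 1.0800, 1.0800, -1.4400).
‖u_2‖ = 2.5456, so e_2 = (-0.5657, 0.4243, 0.4243, -0.5657).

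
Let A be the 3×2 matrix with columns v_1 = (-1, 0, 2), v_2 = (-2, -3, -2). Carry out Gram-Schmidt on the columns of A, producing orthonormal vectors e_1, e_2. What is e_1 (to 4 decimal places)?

e_1 = v_1/‖v_1‖ = (-1, 0, 2)/2.2361 = (-0.4472, 0.0000, 0.8944).

e_1 = (-0.4472, 0.0000, 0.8944)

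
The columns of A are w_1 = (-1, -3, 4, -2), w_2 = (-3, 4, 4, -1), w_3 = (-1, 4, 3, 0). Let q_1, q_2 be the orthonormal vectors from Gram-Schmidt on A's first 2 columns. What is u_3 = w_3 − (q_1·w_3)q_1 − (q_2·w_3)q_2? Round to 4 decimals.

u_3 = (1.1425, 0.2723, 0.6794, 0.3791)

w_1 = (-1, -3, 4, -2); ‖w_1‖ = 5.4772, so q_1 = (-0.1826, -0.5477, 0.7303, -0.3651).
q_1·w_2 = (-0.1826)·(-3) + (-0.5477)·4 + 0.7303·4 + (-0.3651)·(-1) = 1.6432.
u_2 = w_2 − 1.6432·q_1 = (-2.7000, 4.9000, 2.8000, -0.4000).
‖u_2‖ = 6.2690, so q_2 = (-0.4307, 0.7816, 0.4466, -0.0638).
q_1·w_3 = (-0.1826)·(-1) + (-0.5477)·4 + 0.7303·3 + (-0.3651)·0 = 0.1826; q_2·w_3 = (-0.4307)·(-1) + 0.7816·4 + 0.4466·3 + (-0.0638)·0 = 4.8971.
u_3 = w_3 − 0.1826·q_1 − 4.8971·q_2 = (1.1425, 0.2723, 0.6794, 0.3791).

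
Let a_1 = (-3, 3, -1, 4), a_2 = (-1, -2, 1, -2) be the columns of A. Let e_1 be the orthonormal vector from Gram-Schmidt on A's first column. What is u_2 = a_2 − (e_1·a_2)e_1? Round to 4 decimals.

a_1 = (-3, 3, -1, 4); ‖a_1‖ = 5.9161, so e_1 = (-0.5071, 0.5071, -0.1690, 0.6761).
e_1·a_2 = (-0.5071)·(-1) + 0.5071·(-2) + (-0.1690)·1 + 0.6761·(-2) = -2.0284.
u_2 = a_2 + 2.0284·e_1 = (-2.0286, -0.9714, 0.6571, -0.6286).

u_2 = (-2.0286, -0.9714, 0.6571, -0.6286)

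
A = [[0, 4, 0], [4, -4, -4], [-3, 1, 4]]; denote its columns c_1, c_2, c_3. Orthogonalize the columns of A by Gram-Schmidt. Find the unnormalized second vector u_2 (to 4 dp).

u_2 = (4.0000, -0.9600, -1.2800)

c_1 = (0, 4, -3); ‖c_1‖ = 5.0000, so e_1 = (0.0000, 0.8000, -0.6000).
e_1·c_2 = 0.0000·4 + 0.8000·(-4) + (-0.6000)·1 = -3.8000.
u_2 = c_2 + 3.8000·e_1 = (4.0000, -0.9600, -1.2800).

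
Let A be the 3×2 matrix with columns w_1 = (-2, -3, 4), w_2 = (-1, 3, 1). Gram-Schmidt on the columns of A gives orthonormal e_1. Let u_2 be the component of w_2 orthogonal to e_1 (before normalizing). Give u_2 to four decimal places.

u_2 = (-1.2069, 2.6897, 1.4138)

w_1 = (-2, -3, 4); ‖w_1‖ = 5.3852, so e_1 = (-0.3714, -0.5571, 0.7428).
e_1·w_2 = (-0.3714)·(-1) + (-0.5571)·3 + 0.7428·1 = -0.5571.
u_2 = w_2 + 0.5571·e_1 = (-1.2069, 2.6897, 1.4138).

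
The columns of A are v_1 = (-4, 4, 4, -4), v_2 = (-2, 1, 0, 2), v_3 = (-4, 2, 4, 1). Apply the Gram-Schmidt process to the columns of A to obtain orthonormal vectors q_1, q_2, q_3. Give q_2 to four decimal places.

q_1 = v_1/‖v_1‖ = (-4, 4, 4, -4)/8.0000 = (-0.5000, 0.5000, 0.5000, -0.5000).
r_{12} = q_1·v_2 = 0.5000.
u_2 = v_2 − 0.5000·q_1 = (-1.7500, 0.7500, -0.2500, 2.2500).
‖u_2‖ = 2.9580, so q_2 = (-0.5916, 0.2535, -0.0845, 0.7606).

q_2 = (-0.5916, 0.2535, -0.0845, 0.7606)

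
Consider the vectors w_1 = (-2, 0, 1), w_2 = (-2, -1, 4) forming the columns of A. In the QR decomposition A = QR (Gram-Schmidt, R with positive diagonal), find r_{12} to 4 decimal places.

r_{12} = 3.5777

w_1 = (-2, 0, 1); ‖w_1‖ = 2.2361, so e_1 = (-0.8944, 0.0000, 0.4472).
r_{12} = e_1·w_2 = 3.5777.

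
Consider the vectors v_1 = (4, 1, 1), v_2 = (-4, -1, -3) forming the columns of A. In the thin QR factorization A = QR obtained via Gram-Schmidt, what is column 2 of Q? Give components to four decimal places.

q_1 = v_1/‖v_1‖ = (4, 1, 1)/4.2426 = (0.9428, 0.2357, 0.2357).
r_{12} = q_1·v_2 = -4.7140.
u_2 = v_2 + 4.7140·q_1 = (0.4444, 0.1111, -1.8889).
‖u_2‖ = 1.9437, so q_2 = (0.2287, 0.0572, -0.9718).

q_2 = (0.2287, 0.0572, -0.9718)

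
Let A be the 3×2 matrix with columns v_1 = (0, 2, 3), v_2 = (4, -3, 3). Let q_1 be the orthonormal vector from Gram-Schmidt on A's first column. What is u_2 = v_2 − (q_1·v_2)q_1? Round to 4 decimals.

u_2 = (4.0000, -3.4615, 2.3077)

q_1 = v_1/‖v_1‖ = (0, 2, 3)/3.6056 = (0.0000, 0.5547, 0.8321).
r_{12} = q_1·v_2 = 0.8321.
u_2 = v_2 − 0.8321·q_1 = (4.0000, -3.4615, 2.3077).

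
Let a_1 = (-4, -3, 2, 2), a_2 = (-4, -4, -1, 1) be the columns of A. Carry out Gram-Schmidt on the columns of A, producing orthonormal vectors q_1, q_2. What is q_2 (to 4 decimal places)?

q_2 = (-0.1894, -0.4545, -0.8427, -0.2178)

a_1 = (-4, -3, 2, 2); ‖a_1‖ = 5.7446, so q_1 = (-0.6963, -0.5222, 0.3482, 0.3482).
q_1·a_2 = (-0.6963)·(-4) + (-0.5222)·(-4) + 0.3482·(-1) + 0.3482·1 = 4.8742.
u_2 = a_2 − 4.8742·q_1 = (-0.6061, -1.4545, -2.6970, -0.6970).
‖u_2‖ = 3.2004, so q_2 = (-0.1894, -0.4545, -0.8427, -0.2178).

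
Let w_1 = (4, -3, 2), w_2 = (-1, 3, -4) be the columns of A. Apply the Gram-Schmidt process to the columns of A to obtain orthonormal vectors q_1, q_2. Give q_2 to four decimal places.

q_2 = (0.5773, 0.2519, -0.7767)

w_1 = (4, -3, 2); ‖w_1‖ = 5.3852, so q_1 = (0.7428, -0.5571, 0.3714).
q_1·w_2 = 0.7428·(-1) + (-0.5571)·3 + 0.3714·(-4) = -3.8996.
u_2 = w_2 + 3.8996·q_1 = (1.8966, 0.8276, -2.5517).
‖u_2‖ = 3.2853, so q_2 = (0.5773, 0.2519, -0.7767).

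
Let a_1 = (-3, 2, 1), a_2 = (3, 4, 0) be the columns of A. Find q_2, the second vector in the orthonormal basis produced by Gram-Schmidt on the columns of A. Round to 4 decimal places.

a_1 = (-3, 2, 1); ‖a_1‖ = 3.7417, so q_1 = (-0.8018, 0.5345, 0.2673).
q_1·a_2 = (-0.8018)·3 + 0.5345·4 + 0.2673·0 = -0.2673.
u_2 = a_2 + 0.2673·q_1 = (2.7857, 4.1429, 0.0714).
‖u_2‖ = 4.9929, so q_2 = (0.5579, 0.8298, 0.0143).

q_2 = (0.5579, 0.8298, 0.0143)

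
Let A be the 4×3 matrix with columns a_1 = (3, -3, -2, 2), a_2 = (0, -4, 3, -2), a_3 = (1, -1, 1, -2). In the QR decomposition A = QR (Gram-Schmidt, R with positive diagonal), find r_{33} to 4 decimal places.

a_1 = (3, -3, -2, 2); ‖a_1‖ = 5.0990, so q_1 = (0.5883, -0.5883, -0.3922, 0.3922).
q_1·a_2 = 0.5883·0 + (-0.5883)·(-4) + (-0.3922)·3 + 0.3922·(-2) = 0.3922.
u_2 = a_2 − 0.3922·q_1 = (-0.2308, -3.7692, 3.1538, -2.1538).
‖u_2‖ = 5.3709, so q_2 = (-0.0430, -0.7018, 0.5872, -0.4010).
q_1·a_3 = 0.5883·1 + (-0.5883)·(-1) + (-0.3922)·1 + 0.3922·(-2) = 0.0000; q_2·a_3 = (-0.0430)·1 + (-0.7018)·(-1) + 0.5872·1 + (-0.4010)·(-2) = 2.0481.
u_3 = a_3 + 0.0000·q_1 − 2.0481·q_2 = (1.0880, 0.4373, -0.2027, -1.1787).
r_{33} = ‖u_3‖ = 1.6749.

r_{33} = 1.6749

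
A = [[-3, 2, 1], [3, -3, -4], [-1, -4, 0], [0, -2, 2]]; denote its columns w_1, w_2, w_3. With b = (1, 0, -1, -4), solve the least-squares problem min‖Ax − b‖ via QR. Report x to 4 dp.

w_1 = (-3, 3, -1, 0); ‖w_1‖ = 4.3589, so e_1 = (-0.6882, 0.6882, -0.2294, 0.0000).
e_1·w_2 = (-0.6882)·2 + 0.6882·(-3) + (-0.2294)·(-4) + 0.0000·(-2) = -2.5236.
u_2 = w_2 + 2.5236·e_1 = (0.2632, -1.2632, -4.5789, -2.0000).
‖u_2‖ = 5.1606, so e_2 = (0.0510, -0.2448, -0.8873, -0.3876).
e_1·w_3 = (-0.6882)·1 + 0.6882·(-4) + (-0.2294)·0 + 0.0000·2 = -3.4412; e_2·w_3 = 0.0510·1 + (-0.2448)·(-4) + (-0.8873)·0 + (-0.3876)·2 = 0.2550.
u_3 = w_3 + 3.4412·e_1 − 0.2550·e_2 = (-1.3814, -1.5692, -0.5632, 2.0988).
‖u_3‖ = 3.0154, so e_3 = (-0.4581, -0.5204, -0.1868, 0.6960).
Qᵀb = (-0.4588, 2.4885, -3.0554).
Back-substitute: x_3 = -3.0554/3.0154 = -1.0133.
x_2 = (2.4885 − 0.2550·(-1.0133))/5.1606 = 0.5323.
x_1 = (-0.4588 + 2.5236·0.5323 + 3.4412·(-1.0133))/4.3589 = -0.5970.

x = (-0.5970, 0.5323, -1.0133)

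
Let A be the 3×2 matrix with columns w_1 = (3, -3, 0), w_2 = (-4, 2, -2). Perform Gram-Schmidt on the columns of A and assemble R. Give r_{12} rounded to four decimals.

r_{12} = -4.2426

w_1 = (3, -3, 0); ‖w_1‖ = 4.2426, so e_1 = (0.7071, -0.7071, 0.0000).
r_{12} = e_1·w_2 = -4.2426.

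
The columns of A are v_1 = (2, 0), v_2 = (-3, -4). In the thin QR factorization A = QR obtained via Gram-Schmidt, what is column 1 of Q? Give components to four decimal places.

q_1 = (1.0000, 0.0000)

q_1 = v_1/‖v_1‖ = (2, 0)/2.0000 = (1.0000, 0.0000).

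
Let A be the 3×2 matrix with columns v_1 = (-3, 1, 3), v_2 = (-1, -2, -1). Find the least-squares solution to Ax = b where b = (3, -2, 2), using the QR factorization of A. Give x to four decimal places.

x = (-0.2909, -0.2636)

v_1 = (-3, 1, 3); ‖v_1‖ = 4.3589, so e_1 = (-0.6882, 0.2294, 0.6882).
e_1·v_2 = (-0.6882)·(-1) + 0.2294·(-2) + 0.6882·(-1) = -0.4588.
u_2 = v_2 + 0.4588·e_1 = (-1.3158, -1.8947, -0.6842).
‖u_2‖ = 2.4061, so e_2 = (-0.5468, -0.7875, -0.2844).
Qᵀb = (-1.1471, -0.6343).
Back-substitute: x_2 = -0.6343/2.4061 = -0.2636.
x_1 = (-1.1471 + 0.4588·(-0.2636))/4.3589 = -0.2909.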